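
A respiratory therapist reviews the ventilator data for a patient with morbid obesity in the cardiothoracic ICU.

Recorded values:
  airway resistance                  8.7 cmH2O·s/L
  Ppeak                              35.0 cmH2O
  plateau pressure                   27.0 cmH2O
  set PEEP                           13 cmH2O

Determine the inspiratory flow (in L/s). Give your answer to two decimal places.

0.92

flow = (PIP − Pplat) / Raw = 8.0 / 8.7 = 0.9195 L/s.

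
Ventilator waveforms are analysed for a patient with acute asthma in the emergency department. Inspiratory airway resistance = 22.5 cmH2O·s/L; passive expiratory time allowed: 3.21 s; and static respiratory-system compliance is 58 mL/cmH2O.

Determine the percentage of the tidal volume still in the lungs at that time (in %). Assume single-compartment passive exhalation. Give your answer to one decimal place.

τ = R × C = 22.5 × 58 mL/cmH2O = 22.5 × 0.058 L/cmH2O = 1.305 s.
Passive exhalation: V(t)/V₀ = e^(−t/τ) = e^(−3.21/1.305) = 0.08545.
Fraction remaining = 0.08545 → 8.545%.

8.5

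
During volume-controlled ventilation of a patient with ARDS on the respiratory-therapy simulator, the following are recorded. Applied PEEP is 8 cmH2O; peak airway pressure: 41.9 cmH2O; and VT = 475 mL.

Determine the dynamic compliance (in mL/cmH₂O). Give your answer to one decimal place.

14.0

Dynamic compliance = Vt / (PIP − PEEP) = 475 / (41.9 − 8) = 475 / 33.9 = 14.012 mL/cmH2O.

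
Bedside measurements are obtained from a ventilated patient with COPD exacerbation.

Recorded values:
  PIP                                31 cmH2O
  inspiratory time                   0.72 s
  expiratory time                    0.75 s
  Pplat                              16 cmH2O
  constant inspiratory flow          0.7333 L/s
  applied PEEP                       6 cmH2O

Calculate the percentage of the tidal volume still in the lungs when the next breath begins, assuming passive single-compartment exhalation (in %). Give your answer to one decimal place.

49.9

Vt = flow × Ti = 0.7333 L/s × 0.72 s × 1000 mL/L = 527.98 mL.
R = (PIP − Pplat)/V̇ = (31 − 16) / 0.7333 = 15.0/0.7333 = 20.455 cmH2O·s/L.
C = Vt/(Pplat − PEEP) = 527.98 / (16 − 6) = 527.98/10.0 = 52.798 mL/cmH2O.
τ = R × C = 20.455 × 0.0528 L/cmH2O = 1.08 s.
Fraction remaining at end-expiration = e^(−Te/τ) = e^(−0.75/1.08) = 0.4994 → 49.94%.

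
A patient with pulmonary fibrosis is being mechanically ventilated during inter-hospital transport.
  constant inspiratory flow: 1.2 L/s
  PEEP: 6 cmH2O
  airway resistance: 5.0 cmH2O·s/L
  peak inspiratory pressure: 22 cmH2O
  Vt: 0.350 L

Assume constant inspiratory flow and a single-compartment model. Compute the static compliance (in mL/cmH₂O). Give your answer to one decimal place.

Equation of motion (constant flow): PIP = Vt/C + R·V̇ + PEEP.
Vt/C = PIP − R·V̇ − PEEP = 22 − 5.0×1.2 − 6 = 22 − 6.0 − 6 = 10.0 cmH2O.
C = Vt / 10.0 = 350 / 10.0 = 35.0 mL/cmH2O.

35.0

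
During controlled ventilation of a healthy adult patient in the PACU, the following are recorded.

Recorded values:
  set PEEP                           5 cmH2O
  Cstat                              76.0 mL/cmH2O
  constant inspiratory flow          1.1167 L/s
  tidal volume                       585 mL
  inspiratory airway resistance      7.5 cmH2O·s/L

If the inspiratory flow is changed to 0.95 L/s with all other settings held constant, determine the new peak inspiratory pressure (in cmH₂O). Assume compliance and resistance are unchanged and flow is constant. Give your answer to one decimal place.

19.8

PIP = Vt/C + R·V̇ + PEEP (constant-flow equation of motion).
Only the resistive term changes: ΔPIP = R × ΔV̇ = 7.5 × (0.95 − 1.1167) = 7.5 × -0.1667 = -1.25 cmH2O.
Original PIP = 585/76.0 + 7.5×1.1167 + 5 = 21.073 cmH2O; new PIP = 21.073 + (-1.25) = 19.823 cmH2O.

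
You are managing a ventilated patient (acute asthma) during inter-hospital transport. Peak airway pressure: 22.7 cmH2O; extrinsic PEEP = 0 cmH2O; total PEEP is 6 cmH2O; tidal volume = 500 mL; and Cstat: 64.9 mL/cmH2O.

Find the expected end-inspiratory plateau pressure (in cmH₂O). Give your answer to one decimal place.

End-expiratory occlusion gives total PEEP = 6 cmH2O (intrinsic PEEP = 6 − 0 = 6). Use total PEEP for the elastic gradient.
Pplat = PEEPtotal + Vt / Cstat = 6 + 500 / 64.9 = 6 + 7.704 = 13.704 cmH2O.

13.7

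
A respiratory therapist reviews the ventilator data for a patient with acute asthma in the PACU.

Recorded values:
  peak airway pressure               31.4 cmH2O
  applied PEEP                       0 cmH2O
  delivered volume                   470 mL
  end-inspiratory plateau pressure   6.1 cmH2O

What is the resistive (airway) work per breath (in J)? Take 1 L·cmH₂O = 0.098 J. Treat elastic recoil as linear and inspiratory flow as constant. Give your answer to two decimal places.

1.17

With constant inspiratory flow the resistive pressure is constant at PIP − Pplat = 31.4 − 6.1 = 25.3 cmH2O, so resistive work = 25.3 × 0.470 = 11.891 L·cmH2O.
× 0.098 J/(L·cmH2O) → 1.165 J.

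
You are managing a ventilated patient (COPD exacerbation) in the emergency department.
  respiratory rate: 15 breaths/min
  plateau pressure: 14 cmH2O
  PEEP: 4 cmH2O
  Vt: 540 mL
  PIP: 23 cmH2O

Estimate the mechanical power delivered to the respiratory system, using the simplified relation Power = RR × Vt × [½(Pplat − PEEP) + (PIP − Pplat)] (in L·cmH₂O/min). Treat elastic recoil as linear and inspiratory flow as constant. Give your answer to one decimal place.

Per-breath work = Vt × [½(Pplat−PEEP) + (PIP−Pplat)] = 0.540 × [0.5×10.0 + 9.0] = 0.540 × 14.0 = 7.56 L·cmH2O.
Power = 15 × 7.56 = 113.4 L·cmH2O/min.

113.4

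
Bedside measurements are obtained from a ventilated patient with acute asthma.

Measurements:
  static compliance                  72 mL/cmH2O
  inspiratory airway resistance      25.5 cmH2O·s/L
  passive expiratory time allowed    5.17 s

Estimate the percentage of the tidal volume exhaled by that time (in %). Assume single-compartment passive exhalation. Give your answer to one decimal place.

94.0

τ = R × C = 25.5 × 72 mL/cmH2O = 25.5 × 0.072 L/cmH2O = 1.836 s.
Passive exhalation: V(t)/V₀ = e^(−t/τ) = e^(−5.17/1.836) = 0.05985.
Fraction exhaled = 1 − 0.05985 = 0.9402 → 94.02%.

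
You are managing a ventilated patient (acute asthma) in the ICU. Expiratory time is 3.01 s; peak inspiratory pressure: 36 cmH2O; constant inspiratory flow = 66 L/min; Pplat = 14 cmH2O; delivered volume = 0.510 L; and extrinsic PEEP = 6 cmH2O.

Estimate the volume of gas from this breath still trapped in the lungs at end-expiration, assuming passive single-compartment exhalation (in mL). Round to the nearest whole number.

48

Flow: 66 L/min ÷ 60 = 1.1 L/s.
R = (PIP − Pplat)/V̇ = (36 − 14) / 1.1 = 22.0/1.1 = 20.0 cmH2O·s/L.
C = Vt/(Pplat − PEEP) = 510.0 / (14 − 6) = 510.0/8.0 = 63.75 mL/cmH2O.
τ = R × C = 20.0 × 0.06375 L/cmH2O = 1.275 s.
Fraction remaining = e^(−Te/τ) = e^(−3.01/1.275) = 0.09435.
Trapped volume = 510.0 × 0.09435 = 48.119 mL.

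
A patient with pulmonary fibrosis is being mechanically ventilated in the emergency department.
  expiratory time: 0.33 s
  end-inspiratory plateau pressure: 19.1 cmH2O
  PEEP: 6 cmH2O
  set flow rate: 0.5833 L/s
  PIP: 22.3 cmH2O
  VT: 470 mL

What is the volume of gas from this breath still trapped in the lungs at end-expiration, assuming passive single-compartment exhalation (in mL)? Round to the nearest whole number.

R = (PIP − Pplat)/V̇ = (22.3 − 19.1) / 0.5833 = 3.2/0.5833 = 5.486 cmH2O·s/L.
C = Vt/(Pplat − PEEP) = 470.0 / (19.1 − 6) = 470.0/13.1 = 35.878 mL/cmH2O.
τ = R × C = 5.486 × 0.03588 L/cmH2O = 0.1968 s.
Fraction remaining = e^(−Te/τ) = e^(−0.33/0.1968) = 0.187.
Trapped volume = 470.0 × 0.187 = 87.89 mL.

88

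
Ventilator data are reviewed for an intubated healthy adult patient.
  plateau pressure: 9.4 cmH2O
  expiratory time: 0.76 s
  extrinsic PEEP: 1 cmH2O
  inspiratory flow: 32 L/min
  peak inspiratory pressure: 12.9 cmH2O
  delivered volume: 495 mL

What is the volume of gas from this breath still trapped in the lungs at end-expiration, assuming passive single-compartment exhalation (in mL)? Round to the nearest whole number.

Flow: 32 L/min ÷ 60 = 0.5333 L/s.
R = (PIP − Pplat)/V̇ = (12.9 − 9.4) / 0.5333 = 3.5/0.5333 = 6.563 cmH2O·s/L.
C = Vt/(Pplat − PEEP) = 495.0 / (9.4 − 1) = 495.0/8.4 = 58.929 mL/cmH2O.
τ = R × C = 6.563 × 0.05893 L/cmH2O = 0.3868 s.
Fraction remaining = e^(−Te/τ) = e^(−0.76/0.3868) = 0.1402.
Trapped volume = 495.0 × 0.1402 = 69.399 mL.

69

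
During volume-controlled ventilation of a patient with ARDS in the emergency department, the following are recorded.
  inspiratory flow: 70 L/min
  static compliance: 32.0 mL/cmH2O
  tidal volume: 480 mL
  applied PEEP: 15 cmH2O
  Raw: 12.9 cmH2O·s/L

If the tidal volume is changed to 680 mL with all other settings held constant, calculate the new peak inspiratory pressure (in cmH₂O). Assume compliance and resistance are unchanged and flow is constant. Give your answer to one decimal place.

51.3

Flow: 70 L/min ÷ 60 = 1.1667 L/s.
PIP = Vt/C + R·V̇ + PEEP (constant-flow equation of motion).
Only the elastic term changes: ΔPIP = ΔVt / C = (680 − 480) / 32.0 = 6.25 cmH2O.
Original PIP = 480/32.0 + 12.9×1.1667 + 15 = 45.05 cmH2O; new PIP = 45.05 + (6.25) = 51.3 cmH2O.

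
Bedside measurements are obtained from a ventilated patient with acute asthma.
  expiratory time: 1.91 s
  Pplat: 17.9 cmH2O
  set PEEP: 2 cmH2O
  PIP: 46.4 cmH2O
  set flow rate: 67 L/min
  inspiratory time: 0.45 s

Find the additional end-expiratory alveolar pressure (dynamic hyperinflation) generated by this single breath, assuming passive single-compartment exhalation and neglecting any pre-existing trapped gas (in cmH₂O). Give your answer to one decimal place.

1.5

Flow: 67 L/min ÷ 60 = 1.1167 L/s.
Vt = flow × Ti = 1.1167 L/s × 0.45 s × 1000 mL/L = 502.52 mL.
R = (PIP − Pplat)/V̇ = (46.4 − 17.9) / 1.1167 = 28.5/1.1167 = 25.522 cmH2O·s/L.
C = Vt/(Pplat − PEEP) = 502.52 / (17.9 − 2) = 502.52/15.9 = 31.605 mL/cmH2O.
τ = R × C = 25.522 × 0.03161 L/cmH2O = 0.8068 s.
Fraction remaining = e^(−Te/τ) = e^(−1.91/0.8068) = 0.09373; trapped volume = 502.52 × 0.09373 = 47.101 mL.
Additional alveolar pressure from trapping ≈ V_trapped / C = 47.101 / 31.605 = 1.49 cmH2O.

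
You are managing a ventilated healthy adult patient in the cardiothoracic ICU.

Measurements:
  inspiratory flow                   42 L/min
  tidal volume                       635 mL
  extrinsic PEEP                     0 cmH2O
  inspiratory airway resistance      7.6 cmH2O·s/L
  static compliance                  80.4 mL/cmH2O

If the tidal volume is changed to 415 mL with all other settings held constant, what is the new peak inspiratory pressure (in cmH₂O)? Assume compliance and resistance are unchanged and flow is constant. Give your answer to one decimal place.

Flow: 42 L/min ÷ 60 = 0.7 L/s.
PIP = Vt/C + R·V̇ + PEEP (constant-flow equation of motion).
Only the elastic term changes: ΔPIP = ΔVt / C = (415 − 635) / 80.4 = -2.736 cmH2O.
Original PIP = 635/80.4 + 7.6×0.7 + 0 = 13.218 cmH2O; new PIP = 13.218 + (-2.736) = 10.482 cmH2O.

10.5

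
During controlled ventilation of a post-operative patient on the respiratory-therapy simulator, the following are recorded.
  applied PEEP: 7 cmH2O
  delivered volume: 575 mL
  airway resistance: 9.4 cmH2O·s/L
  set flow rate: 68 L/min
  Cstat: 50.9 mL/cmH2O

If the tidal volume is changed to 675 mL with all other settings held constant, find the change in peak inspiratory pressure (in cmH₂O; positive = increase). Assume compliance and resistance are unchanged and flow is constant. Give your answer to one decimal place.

2.0

PIP = Vt/C + R·V̇ + PEEP (constant-flow equation of motion).
Only the elastic term changes: ΔPIP = ΔVt / C = (675 − 575) / 50.9 = 1.965 cmH2O.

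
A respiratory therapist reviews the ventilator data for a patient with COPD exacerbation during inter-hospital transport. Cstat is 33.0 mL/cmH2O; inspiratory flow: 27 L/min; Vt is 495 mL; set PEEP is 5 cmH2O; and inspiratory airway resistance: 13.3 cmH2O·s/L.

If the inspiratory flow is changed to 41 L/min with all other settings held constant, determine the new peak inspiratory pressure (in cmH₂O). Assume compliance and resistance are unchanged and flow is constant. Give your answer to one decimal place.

29.1

Flow: 27 L/min ÷ 60 = 0.45 L/s.
New flow: 41 L/min ÷ 60 = 0.6833 L/s.
PIP = Vt/C + R·V̇ + PEEP (constant-flow equation of motion).
Only the resistive term changes: ΔPIP = R × ΔV̇ = 13.3 × (0.6833 − 0.45) = 13.3 × 0.2333 = 3.103 cmH2O.
Original PIP = 495/33.0 + 13.3×0.45 + 5 = 25.985 cmH2O; new PIP = 25.985 + (3.103) = 29.088 cmH2O.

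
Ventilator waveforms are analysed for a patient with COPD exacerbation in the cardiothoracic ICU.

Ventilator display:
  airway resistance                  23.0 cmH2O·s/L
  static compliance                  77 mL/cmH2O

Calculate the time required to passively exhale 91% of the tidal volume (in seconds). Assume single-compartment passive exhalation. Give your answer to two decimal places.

τ = R × C = 23.0 × 77 mL/cmH2O = 23.0 × 0.077 L/cmH2O = 1.771 s.
Exhaled fraction f = 1 − e^(−t/τ) → t = −τ·ln(1 − f) = −1.771·ln(0.09) = 4.264 s.

4.26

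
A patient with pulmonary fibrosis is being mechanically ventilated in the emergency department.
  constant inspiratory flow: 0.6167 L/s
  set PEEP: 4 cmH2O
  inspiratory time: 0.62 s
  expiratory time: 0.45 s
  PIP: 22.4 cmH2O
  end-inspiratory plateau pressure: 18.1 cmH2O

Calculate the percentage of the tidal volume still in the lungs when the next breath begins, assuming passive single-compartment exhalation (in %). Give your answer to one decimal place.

9.3

Vt = flow × Ti = 0.6167 L/s × 0.62 s × 1000 mL/L = 382.35 mL.
R = (PIP − Pplat)/V̇ = (22.4 − 18.1) / 0.6167 = 4.3/0.6167 = 6.973 cmH2O·s/L.
C = Vt/(Pplat − PEEP) = 382.35 / (18.1 − 4) = 382.35/14.1 = 27.117 mL/cmH2O.
τ = R × C = 6.973 × 0.02712 L/cmH2O = 0.1891 s.
Fraction remaining at end-expiration = e^(−Te/τ) = e^(−0.45/0.1891) = 0.09258 → 9.258%.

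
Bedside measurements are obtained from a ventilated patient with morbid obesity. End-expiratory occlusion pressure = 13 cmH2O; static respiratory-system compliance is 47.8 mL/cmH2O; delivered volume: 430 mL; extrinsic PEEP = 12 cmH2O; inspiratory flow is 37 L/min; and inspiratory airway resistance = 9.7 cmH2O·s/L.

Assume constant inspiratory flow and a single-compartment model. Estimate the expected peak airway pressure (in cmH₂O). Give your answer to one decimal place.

Flow: 37 L/min ÷ 60 = 0.6167 L/s.
Total PEEP = 13 cmH2O (set 12 + intrinsic 1); this is the baseline alveolar pressure.
Equation of motion (constant flow): PIP = Vt/C + R·V̇ + PEEP.
PIP = 430/47.8 + 9.7×0.6167 + 13 = 8.996 + 5.982 + 13 = 27.978 cmH2O.

28.0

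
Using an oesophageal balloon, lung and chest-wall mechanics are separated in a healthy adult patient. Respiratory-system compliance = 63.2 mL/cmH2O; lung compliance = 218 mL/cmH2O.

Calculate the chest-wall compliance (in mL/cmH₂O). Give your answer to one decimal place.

1/Ccw = 1/Crs − 1/CL.
1/Ccw = 1/63.2 − 1/218 = 0.01124.
Ccw = 88.968 mL/cmH2O.

89.0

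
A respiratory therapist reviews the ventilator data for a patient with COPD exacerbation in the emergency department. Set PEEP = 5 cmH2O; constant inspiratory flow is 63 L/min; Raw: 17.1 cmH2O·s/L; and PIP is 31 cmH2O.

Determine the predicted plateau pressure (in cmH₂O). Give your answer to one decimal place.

Flow: 63 L/min ÷ 60 = 1.05 L/s.
Pplat = PIP − Raw × flow = 31 − 17.1 × 1.05 = 31 − 17.955 = 13.045 cmH2O.

13.0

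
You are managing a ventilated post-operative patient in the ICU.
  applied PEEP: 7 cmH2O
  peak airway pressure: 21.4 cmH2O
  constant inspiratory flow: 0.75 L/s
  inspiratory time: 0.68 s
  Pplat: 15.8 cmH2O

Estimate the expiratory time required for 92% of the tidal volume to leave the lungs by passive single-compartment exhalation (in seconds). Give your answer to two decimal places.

1.09

Vt = flow × Ti = 0.75 L/s × 0.68 s × 1000 mL/L = 510.0 mL.
R = (PIP − Pplat)/V̇ = (21.4 − 15.8) / 0.75 = 5.6/0.75 = 7.467 cmH2O·s/L.
C = Vt/(Pplat − PEEP) = 510.0 / (15.8 − 7) = 510.0/8.8 = 57.955 mL/cmH2O.
τ = R × C = 7.467 × 0.05796 L/cmH2O = 0.4328 s.
t = −τ·ln(1 − 0.92) = −0.4328·ln(0.08) = 1.093 s.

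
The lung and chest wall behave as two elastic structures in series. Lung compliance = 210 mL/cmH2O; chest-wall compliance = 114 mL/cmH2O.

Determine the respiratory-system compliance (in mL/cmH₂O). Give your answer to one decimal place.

Lung and chest wall are elastances in series: 1/Crs = 1/CL + 1/Ccw.
1/Crs = 1/210 + 1/114 = 0.01353.
Crs = 73.91 mL/cmH2O.

73.9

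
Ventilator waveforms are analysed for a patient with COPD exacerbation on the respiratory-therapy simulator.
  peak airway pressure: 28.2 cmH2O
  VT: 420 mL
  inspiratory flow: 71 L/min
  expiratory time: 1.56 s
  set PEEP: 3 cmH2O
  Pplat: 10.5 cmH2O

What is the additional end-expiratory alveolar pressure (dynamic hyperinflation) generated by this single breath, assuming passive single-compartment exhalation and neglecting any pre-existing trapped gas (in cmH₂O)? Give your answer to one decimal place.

1.2

Flow: 71 L/min ÷ 60 = 1.1833 L/s.
R = (PIP − Pplat)/V̇ = (28.2 − 10.5) / 1.1833 = 17.7/1.1833 = 14.958 cmH2O·s/L.
C = Vt/(Pplat − PEEP) = 420.0 / (10.5 − 3) = 420.0/7.5 = 56.0 mL/cmH2O.
τ = R × C = 14.958 × 0.056 L/cmH2O = 0.8376 s.
Fraction remaining = e^(−Te/τ) = e^(−1.56/0.8376) = 0.1553; trapped volume = 420.0 × 0.1553 = 65.226 mL.
Additional alveolar pressure from trapping ≈ V_trapped / C = 65.226 / 56.0 = 1.165 cmH2O.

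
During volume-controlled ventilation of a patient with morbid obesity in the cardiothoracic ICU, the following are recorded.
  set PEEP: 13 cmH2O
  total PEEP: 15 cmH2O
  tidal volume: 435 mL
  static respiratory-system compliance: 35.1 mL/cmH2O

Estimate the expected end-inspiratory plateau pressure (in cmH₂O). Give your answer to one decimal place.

27.4

End-expiratory occlusion gives total PEEP = 15 cmH2O (intrinsic PEEP = 15 − 13 = 2). Use total PEEP for the elastic gradient.
Pplat = PEEPtotal + Vt / Cstat = 15 + 435 / 35.1 = 15 + 12.393 = 27.393 cmH2O.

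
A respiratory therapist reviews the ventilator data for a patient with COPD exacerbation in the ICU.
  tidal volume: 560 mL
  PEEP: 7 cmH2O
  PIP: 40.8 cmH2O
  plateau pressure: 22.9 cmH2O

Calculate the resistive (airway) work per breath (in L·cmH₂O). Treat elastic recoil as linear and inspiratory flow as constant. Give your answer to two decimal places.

With constant inspiratory flow the resistive pressure is constant at PIP − Pplat = 40.8 − 22.9 = 17.9 cmH2O, so resistive work = 17.9 × 0.560 = 10.024 L·cmH2O.

10.02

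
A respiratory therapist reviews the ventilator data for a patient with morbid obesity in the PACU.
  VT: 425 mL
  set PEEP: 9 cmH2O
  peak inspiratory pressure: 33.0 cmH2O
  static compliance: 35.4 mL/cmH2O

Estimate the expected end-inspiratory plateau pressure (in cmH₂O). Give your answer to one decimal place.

21.0

Pplat = PEEP + Vt / Cstat = 9 + 425 / 35.4 = 9 + 12.006 = 21.006 cmH2O.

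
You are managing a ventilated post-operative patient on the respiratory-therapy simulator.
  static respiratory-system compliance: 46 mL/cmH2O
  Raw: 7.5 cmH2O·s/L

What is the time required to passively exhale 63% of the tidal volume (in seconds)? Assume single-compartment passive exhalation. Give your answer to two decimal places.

τ = R × C = 7.5 × 46 mL/cmH2O = 7.5 × 0.046 L/cmH2O = 0.345 s.
Exhaled fraction f = 1 − e^(−t/τ) → t = −τ·ln(1 − f) = −0.345·ln(0.37) = 0.343 s.

0.34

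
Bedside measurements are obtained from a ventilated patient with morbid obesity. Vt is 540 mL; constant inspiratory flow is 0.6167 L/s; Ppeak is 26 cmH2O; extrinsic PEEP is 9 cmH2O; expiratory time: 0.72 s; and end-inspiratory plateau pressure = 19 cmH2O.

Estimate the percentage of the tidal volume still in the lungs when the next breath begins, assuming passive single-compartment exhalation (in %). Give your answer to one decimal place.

R = (PIP − Pplat)/V̇ = (26 − 19) / 0.6167 = 7.0/0.6167 = 11.351 cmH2O·s/L.
C = Vt/(Pplat − PEEP) = 540.0 / (19 − 9) = 540.0/10.0 = 54.0 mL/cmH2O.
τ = R × C = 11.351 × 0.054 L/cmH2O = 0.613 s.
Fraction remaining at end-expiration = e^(−Te/τ) = e^(−0.72/0.613) = 0.309 → 30.9%.

30.9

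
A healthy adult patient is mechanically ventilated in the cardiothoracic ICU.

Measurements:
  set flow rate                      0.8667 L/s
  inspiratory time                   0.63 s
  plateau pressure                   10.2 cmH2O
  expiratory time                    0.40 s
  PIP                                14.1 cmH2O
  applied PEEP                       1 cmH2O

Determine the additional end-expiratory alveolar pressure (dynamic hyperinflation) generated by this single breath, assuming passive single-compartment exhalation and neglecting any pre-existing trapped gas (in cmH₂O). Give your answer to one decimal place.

2.1

Vt = flow × Ti = 0.8667 L/s × 0.63 s × 1000 mL/L = 546.02 mL.
R = (PIP − Pplat)/V̇ = (14.1 − 10.2) / 0.8667 = 3.9/0.8667 = 4.5 cmH2O·s/L.
C = Vt/(Pplat − PEEP) = 546.02 / (10.2 − 1) = 546.02/9.2 = 59.35 mL/cmH2O.
τ = R × C = 4.5 × 0.05935 L/cmH2O = 0.2671 s.
Fraction remaining = e^(−Te/τ) = e^(−0.40/0.2671) = 0.2237; trapped volume = 546.02 × 0.2237 = 122.14 mL.
Additional alveolar pressure from trapping ≈ V_trapped / C = 122.14 / 59.35 = 2.058 cmH2O.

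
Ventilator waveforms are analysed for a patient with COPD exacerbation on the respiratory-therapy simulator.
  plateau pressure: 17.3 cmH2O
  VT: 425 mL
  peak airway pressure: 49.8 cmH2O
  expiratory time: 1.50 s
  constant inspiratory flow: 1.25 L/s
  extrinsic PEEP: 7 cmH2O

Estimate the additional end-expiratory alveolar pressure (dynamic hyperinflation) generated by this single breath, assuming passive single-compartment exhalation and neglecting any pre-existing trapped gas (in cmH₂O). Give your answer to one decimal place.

R = (PIP − Pplat)/V̇ = (49.8 − 17.3) / 1.25 = 32.5/1.25 = 26.0 cmH2O·s/L.
C = Vt/(Pplat − PEEP) = 425.0 / (17.3 − 7) = 425.0/10.3 = 41.262 mL/cmH2O.
τ = R × C = 26.0 × 0.04126 L/cmH2O = 1.073 s.
Fraction remaining = e^(−Te/τ) = e^(−1.50/1.073) = 0.2471; trapped volume = 425.0 × 0.2471 = 105.02 mL.
Additional alveolar pressure from trapping ≈ V_trapped / C = 105.02 / 41.262 = 2.545 cmH2O.

2.5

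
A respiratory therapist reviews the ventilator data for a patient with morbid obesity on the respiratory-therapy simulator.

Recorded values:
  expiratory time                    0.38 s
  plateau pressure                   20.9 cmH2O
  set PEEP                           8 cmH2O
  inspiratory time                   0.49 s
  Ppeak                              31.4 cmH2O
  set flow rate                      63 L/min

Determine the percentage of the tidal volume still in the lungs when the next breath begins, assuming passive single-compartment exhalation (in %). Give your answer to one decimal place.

38.6

Flow: 63 L/min ÷ 60 = 1.05 L/s.
Vt = flow × Ti = 1.05 L/s × 0.49 s × 1000 mL/L = 514.5 mL.
R = (PIP − Pplat)/V̇ = (31.4 − 20.9) / 1.05 = 10.5/1.05 = 10.0 cmH2O·s/L.
C = Vt/(Pplat − PEEP) = 514.5 / (20.9 − 8) = 514.5/12.9 = 39.884 mL/cmH2O.
τ = R × C = 10.0 × 0.03988 L/cmH2O = 0.3988 s.
Fraction remaining at end-expiration = e^(−Te/τ) = e^(−0.38/0.3988) = 0.3856 → 38.56%.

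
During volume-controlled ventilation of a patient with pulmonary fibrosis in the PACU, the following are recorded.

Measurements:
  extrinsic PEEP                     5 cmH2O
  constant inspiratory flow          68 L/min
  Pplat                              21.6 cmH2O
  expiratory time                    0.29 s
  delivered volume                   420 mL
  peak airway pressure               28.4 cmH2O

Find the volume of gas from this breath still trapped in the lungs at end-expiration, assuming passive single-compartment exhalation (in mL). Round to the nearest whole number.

Flow: 68 L/min ÷ 60 = 1.1333 L/s.
R = (PIP − Pplat)/V̇ = (28.4 − 21.6) / 1.1333 = 6.8/1.1333 = 6.0 cmH2O·s/L.
C = Vt/(Pplat − PEEP) = 420.0 / (21.6 − 5) = 420.0/16.6 = 25.301 mL/cmH2O.
τ = R × C = 6.0 × 0.0253 L/cmH2O = 0.1518 s.
Fraction remaining = e^(−Te/τ) = e^(−0.29/0.1518) = 0.148.
Trapped volume = 420.0 × 0.148 = 62.16 mL.

62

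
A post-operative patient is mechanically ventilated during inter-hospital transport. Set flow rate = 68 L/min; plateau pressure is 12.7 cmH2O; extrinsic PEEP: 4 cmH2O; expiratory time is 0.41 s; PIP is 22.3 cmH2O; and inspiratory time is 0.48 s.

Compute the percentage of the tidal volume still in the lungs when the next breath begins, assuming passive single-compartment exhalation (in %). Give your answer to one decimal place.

Flow: 68 L/min ÷ 60 = 1.1333 L/s.
Vt = flow × Ti = 1.1333 L/s × 0.48 s × 1000 mL/L = 543.98 mL.
R = (PIP − Pplat)/V̇ = (22.3 − 12.7) / 1.1333 = 9.6/1.1333 = 8.471 cmH2O·s/L.
C = Vt/(Pplat − PEEP) = 543.98 / (12.7 − 4) = 543.98/8.7 = 62.526 mL/cmH2O.
τ = R × C = 8.471 × 0.06253 L/cmH2O = 0.5297 s.
Fraction remaining at end-expiration = e^(−Te/τ) = e^(−0.41/0.5297) = 0.4612 → 46.12%.

46.1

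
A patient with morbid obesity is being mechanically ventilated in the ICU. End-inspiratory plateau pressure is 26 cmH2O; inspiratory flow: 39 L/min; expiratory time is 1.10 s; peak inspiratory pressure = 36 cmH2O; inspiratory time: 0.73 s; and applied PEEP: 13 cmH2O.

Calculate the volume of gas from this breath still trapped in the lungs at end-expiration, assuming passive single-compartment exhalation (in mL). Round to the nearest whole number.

Flow: 39 L/min ÷ 60 = 0.65 L/s.
Vt = flow × Ti = 0.65 L/s × 0.73 s × 1000 mL/L = 474.5 mL.
R = (PIP − Pplat)/V̇ = (36 − 26) / 0.65 = 10.0/0.65 = 15.385 cmH2O·s/L.
C = Vt/(Pplat − PEEP) = 474.5 / (26 − 13) = 474.5/13.0 = 36.5 mL/cmH2O.
τ = R × C = 15.385 × 0.0365 L/cmH2O = 0.5616 s.
Fraction remaining = e^(−Te/τ) = e^(−1.10/0.5616) = 0.141.
Trapped volume = 474.5 × 0.141 = 66.905 mL.

67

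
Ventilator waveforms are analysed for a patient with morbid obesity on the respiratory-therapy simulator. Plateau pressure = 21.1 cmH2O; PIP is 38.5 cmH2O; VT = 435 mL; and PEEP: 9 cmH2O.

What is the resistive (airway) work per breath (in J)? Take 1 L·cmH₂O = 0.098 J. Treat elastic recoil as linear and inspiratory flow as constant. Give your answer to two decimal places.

0.74

With constant inspiratory flow the resistive pressure is constant at PIP − Pplat = 38.5 − 21.1 = 17.4 cmH2O, so resistive work = 17.4 × 0.435 = 7.569 L·cmH2O.
× 0.098 J/(L·cmH2O) → 0.7418 J.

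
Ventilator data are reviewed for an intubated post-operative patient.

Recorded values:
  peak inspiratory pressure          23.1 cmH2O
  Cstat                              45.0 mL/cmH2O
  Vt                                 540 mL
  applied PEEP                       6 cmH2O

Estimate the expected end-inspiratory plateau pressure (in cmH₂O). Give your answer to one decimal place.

18.0

Pplat = PEEP + Vt / Cstat = 6 + 540 / 45.0 = 6 + 12.0 = 18.0 cmH2O.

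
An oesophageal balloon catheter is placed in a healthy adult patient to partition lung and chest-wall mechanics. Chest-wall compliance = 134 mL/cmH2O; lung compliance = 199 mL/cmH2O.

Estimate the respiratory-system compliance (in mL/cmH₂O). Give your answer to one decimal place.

80.1

Lung and chest wall are elastances in series: 1/Crs = 1/CL + 1/Ccw.
1/Crs = 1/199 + 1/134 = 0.01249.
Crs = 80.064 mL/cmH2O.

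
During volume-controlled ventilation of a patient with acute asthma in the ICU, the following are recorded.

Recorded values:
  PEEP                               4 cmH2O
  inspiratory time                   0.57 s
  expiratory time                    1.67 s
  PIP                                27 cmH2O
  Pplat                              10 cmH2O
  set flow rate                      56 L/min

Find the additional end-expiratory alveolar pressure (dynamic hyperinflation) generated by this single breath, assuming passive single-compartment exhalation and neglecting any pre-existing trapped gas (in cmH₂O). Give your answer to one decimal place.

Flow: 56 L/min ÷ 60 = 0.9333 L/s.
Vt = flow × Ti = 0.9333 L/s × 0.57 s × 1000 mL/L = 531.98 mL.
R = (PIP − Pplat)/V̇ = (27 − 10) / 0.9333 = 17.0/0.9333 = 18.215 cmH2O·s/L.
C = Vt/(Pplat − PEEP) = 531.98 / (10 − 4) = 531.98/6.0 = 88.663 mL/cmH2O.
τ = R × C = 18.215 × 0.08866 L/cmH2O = 1.615 s.
Fraction remaining = e^(−Te/τ) = e^(−1.67/1.615) = 0.3556; trapped volume = 531.98 × 0.3556 = 189.17 mL.
Additional alveolar pressure from trapping ≈ V_trapped / C = 189.17 / 88.663 = 2.134 cmH2O.

2.1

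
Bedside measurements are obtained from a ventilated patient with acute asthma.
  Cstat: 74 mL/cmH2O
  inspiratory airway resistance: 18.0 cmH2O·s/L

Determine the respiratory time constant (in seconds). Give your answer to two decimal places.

1.33

τ = R × C = 18.0 × 74 mL/cmH2O = 18.0 × 0.074 L/cmH2O = 1.332 s.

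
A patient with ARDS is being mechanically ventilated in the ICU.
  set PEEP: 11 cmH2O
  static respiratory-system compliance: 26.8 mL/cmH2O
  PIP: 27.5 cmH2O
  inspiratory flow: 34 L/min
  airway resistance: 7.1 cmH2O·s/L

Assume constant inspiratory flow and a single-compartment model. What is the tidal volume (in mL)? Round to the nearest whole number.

334

Flow: 34 L/min ÷ 60 = 0.5667 L/s.
Equation of motion (constant flow): PIP = Vt/C + R·V̇ + PEEP.
Vt/C = PIP − R·V̇ − PEEP = 27.5 − 4.024 − 11 = 12.476 cmH2O.
Vt = C × 12.476 = 26.8 × 12.476 = 334.36 mL.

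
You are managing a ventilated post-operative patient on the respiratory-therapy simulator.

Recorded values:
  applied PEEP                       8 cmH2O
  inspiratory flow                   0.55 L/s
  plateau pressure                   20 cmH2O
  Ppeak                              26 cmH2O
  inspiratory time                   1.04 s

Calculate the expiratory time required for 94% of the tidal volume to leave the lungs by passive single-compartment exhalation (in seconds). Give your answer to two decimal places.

1.46

Vt = flow × Ti = 0.55 L/s × 1.04 s × 1000 mL/L = 572.0 mL.
R = (PIP − Pplat)/V̇ = (26 − 20) / 0.55 = 6.0/0.55 = 10.909 cmH2O·s/L.
C = Vt/(Pplat − PEEP) = 572.0 / (20 − 8) = 572.0/12.0 = 47.667 mL/cmH2O.
τ = R × C = 10.909 × 0.04767 L/cmH2O = 0.52 s.
t = −τ·ln(1 − 0.94) = −0.52·ln(0.06) = 1.463 s.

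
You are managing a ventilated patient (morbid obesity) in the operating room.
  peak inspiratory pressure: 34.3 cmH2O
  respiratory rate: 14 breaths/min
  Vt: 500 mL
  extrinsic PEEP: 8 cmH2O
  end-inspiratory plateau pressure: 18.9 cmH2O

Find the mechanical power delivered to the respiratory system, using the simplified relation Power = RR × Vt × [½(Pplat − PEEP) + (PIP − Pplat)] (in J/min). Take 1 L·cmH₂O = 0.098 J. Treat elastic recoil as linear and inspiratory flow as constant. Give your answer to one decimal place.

14.3

Per-breath work = Vt × [½(Pplat−PEEP) + (PIP−Pplat)] = 0.500 × [0.5×10.9 + 15.4] = 0.500 × 20.85 = 10.425 L·cmH2O.
Power = 14 × 10.425 = 145.95 L·cmH2O/min.
× 0.098 J/(L·cmH2O) → 14.303 J/min.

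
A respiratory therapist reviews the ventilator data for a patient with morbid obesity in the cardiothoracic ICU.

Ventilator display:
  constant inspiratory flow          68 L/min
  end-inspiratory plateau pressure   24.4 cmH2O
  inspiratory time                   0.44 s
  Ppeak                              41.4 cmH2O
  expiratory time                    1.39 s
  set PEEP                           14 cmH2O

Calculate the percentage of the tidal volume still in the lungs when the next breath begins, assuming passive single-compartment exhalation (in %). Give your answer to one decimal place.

Flow: 68 L/min ÷ 60 = 1.1333 L/s.
Vt = flow × Ti = 1.1333 L/s × 0.44 s × 1000 mL/L = 498.65 mL.
R = (PIP − Pplat)/V̇ = (41.4 − 24.4) / 1.1333 = 17.0/1.1333 = 15.0 cmH2O·s/L.
C = Vt/(Pplat − PEEP) = 498.65 / (24.4 − 14) = 498.65/10.4 = 47.947 mL/cmH2O.
τ = R × C = 15.0 × 0.04795 L/cmH2O = 0.7193 s.
Fraction remaining at end-expiration = e^(−Te/τ) = e^(−1.39/0.7193) = 0.1448 → 14.48%.

14.5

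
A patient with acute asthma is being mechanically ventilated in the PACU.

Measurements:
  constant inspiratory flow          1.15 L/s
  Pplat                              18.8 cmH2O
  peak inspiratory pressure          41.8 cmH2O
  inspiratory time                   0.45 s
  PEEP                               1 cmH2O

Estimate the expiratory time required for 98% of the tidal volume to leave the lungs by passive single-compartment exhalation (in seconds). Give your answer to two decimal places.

2.27

Vt = flow × Ti = 1.15 L/s × 0.45 s × 1000 mL/L = 517.5 mL.
R = (PIP − Pplat)/V̇ = (41.8 − 18.8) / 1.15 = 23.0/1.15 = 20.0 cmH2O·s/L.
C = Vt/(Pplat − PEEP) = 517.5 / (18.8 − 1) = 517.5/17.8 = 29.073 mL/cmH2O.
τ = R × C = 20.0 × 0.02907 L/cmH2O = 0.5814 s.
t = −τ·ln(1 − 0.98) = −0.5814·ln(0.02) = 2.274 s.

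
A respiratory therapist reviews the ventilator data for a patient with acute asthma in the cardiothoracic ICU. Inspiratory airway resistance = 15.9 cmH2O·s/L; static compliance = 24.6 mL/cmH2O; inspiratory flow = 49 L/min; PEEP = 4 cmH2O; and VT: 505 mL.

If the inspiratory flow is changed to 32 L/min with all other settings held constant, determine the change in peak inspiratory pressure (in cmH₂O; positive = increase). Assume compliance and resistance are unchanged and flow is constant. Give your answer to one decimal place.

-4.5

Flow: 49 L/min ÷ 60 = 0.8167 L/s.
New flow: 32 L/min ÷ 60 = 0.5333 L/s.
PIP = Vt/C + R·V̇ + PEEP (constant-flow equation of motion).
Only the resistive term changes: ΔPIP = R × ΔV̇ = 15.9 × (0.5333 − 0.8167) = 15.9 × -0.2834 = -4.506 cmH2O.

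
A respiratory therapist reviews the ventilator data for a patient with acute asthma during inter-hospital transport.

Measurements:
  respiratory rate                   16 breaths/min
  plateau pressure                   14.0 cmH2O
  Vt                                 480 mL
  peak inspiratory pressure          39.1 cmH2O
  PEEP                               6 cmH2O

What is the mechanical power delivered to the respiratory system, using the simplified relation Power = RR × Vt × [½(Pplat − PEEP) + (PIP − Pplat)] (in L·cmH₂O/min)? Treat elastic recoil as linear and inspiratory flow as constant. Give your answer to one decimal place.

223.5

Per-breath work = Vt × [½(Pplat−PEEP) + (PIP−Pplat)] = 0.480 × [0.5×8.0 + 25.1] = 0.480 × 29.1 = 13.968 L·cmH2O.
Power = 16 × 13.968 = 223.49 L·cmH2O/min.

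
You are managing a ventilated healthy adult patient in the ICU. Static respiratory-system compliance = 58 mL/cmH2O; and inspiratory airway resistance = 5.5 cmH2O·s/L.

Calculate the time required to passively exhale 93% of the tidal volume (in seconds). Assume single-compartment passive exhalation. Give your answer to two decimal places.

τ = R × C = 5.5 × 58 mL/cmH2O = 5.5 × 0.058 L/cmH2O = 0.319 s.
Exhaled fraction f = 1 − e^(−t/τ) → t = −τ·ln(1 − f) = −0.319·ln(0.07) = 0.8483 s.

0.85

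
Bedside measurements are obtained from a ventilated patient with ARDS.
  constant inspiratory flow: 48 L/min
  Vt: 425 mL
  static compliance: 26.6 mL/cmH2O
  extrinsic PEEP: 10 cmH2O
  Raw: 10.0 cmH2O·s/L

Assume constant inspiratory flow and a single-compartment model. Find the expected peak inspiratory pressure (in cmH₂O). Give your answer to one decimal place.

Flow: 48 L/min ÷ 60 = 0.8 L/s.
Equation of motion (constant flow): PIP = Vt/C + R·V̇ + PEEP.
PIP = 425/26.6 + 10.0×0.8 + 10 = 15.977 + 8.0 + 10 = 33.977 cmH2O.

34.0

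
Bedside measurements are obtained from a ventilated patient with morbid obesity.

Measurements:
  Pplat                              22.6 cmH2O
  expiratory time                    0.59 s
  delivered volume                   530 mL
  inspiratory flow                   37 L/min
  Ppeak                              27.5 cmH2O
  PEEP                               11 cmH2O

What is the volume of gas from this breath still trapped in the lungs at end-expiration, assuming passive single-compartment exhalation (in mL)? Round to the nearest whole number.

104

Flow: 37 L/min ÷ 60 = 0.6167 L/s.
R = (PIP − Pplat)/V̇ = (27.5 − 22.6) / 0.6167 = 4.9/0.6167 = 7.946 cmH2O·s/L.
C = Vt/(Pplat − PEEP) = 530.0 / (22.6 − 11) = 530.0/11.6 = 45.69 mL/cmH2O.
τ = R × C = 7.946 × 0.04569 L/cmH2O = 0.3631 s.
Fraction remaining = e^(−Te/τ) = e^(−0.59/0.3631) = 0.1969.
Trapped volume = 530.0 × 0.1969 = 104.36 mL.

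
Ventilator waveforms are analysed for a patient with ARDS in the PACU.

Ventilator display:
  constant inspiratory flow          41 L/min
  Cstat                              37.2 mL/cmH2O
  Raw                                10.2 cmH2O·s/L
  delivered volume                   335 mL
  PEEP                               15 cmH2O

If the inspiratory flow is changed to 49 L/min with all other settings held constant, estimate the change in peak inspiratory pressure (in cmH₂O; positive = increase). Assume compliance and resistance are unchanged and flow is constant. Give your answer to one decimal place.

Flow: 41 L/min ÷ 60 = 0.6833 L/s.
New flow: 49 L/min ÷ 60 = 0.8167 L/s.
PIP = Vt/C + R·V̇ + PEEP (constant-flow equation of motion).
Only the resistive term changes: ΔPIP = R × ΔV̇ = 10.2 × (0.8167 − 0.6833) = 10.2 × 0.1334 = 1.361 cmH2O.

1.4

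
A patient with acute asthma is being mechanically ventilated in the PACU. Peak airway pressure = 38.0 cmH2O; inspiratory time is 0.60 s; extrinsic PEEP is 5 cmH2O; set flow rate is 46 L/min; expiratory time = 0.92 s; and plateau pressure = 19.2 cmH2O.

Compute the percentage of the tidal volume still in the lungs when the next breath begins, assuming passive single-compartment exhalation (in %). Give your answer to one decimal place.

31.4

Flow: 46 L/min ÷ 60 = 0.7667 L/s.
Vt = flow × Ti = 0.7667 L/s × 0.60 s × 1000 mL/L = 460.02 mL.
R = (PIP − Pplat)/V̇ = (38.0 − 19.2) / 0.7667 = 18.8/0.7667 = 24.521 cmH2O·s/L.
C = Vt/(Pplat − PEEP) = 460.02 / (19.2 − 5) = 460.02/14.2 = 32.396 mL/cmH2O.
τ = R × C = 24.521 × 0.0324 L/cmH2O = 0.7945 s.
Fraction remaining at end-expiration = e^(−Te/τ) = e^(−0.92/0.7945) = 0.3141 → 31.41%.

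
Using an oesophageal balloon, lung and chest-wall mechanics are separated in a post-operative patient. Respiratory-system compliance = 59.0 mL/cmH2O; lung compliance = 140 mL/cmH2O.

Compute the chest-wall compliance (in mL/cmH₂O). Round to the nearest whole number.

102

1/Ccw = 1/Crs − 1/CL.
1/Ccw = 1/59.0 − 1/140 = 0.009806.
Ccw = 101.98 mL/cmH2O.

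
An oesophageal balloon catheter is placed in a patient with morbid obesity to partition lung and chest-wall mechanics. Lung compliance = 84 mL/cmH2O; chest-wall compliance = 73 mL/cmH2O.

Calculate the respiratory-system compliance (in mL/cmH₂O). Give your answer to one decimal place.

39.1

Lung and chest wall are elastances in series: 1/Crs = 1/CL + 1/Ccw.
1/Crs = 1/84 + 1/73 = 0.0256.
Crs = 39.063 mL/cmH2O.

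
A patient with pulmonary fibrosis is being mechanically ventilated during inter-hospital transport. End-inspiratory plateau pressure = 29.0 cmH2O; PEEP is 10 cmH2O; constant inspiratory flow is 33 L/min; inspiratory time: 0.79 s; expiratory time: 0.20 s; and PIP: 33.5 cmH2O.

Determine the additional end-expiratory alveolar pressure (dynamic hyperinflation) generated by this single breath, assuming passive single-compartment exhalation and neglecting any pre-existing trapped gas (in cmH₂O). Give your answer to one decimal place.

Flow: 33 L/min ÷ 60 = 0.55 L/s.
Vt = flow × Ti = 0.55 L/s × 0.79 s × 1000 mL/L = 434.5 mL.
R = (PIP − Pplat)/V̇ = (33.5 − 29.0) / 0.55 = 4.5/0.55 = 8.182 cmH2O·s/L.
C = Vt/(Pplat − PEEP) = 434.5 / (29.0 − 10) = 434.5/19.0 = 22.868 mL/cmH2O.
τ = R × C = 8.182 × 0.02287 L/cmH2O = 0.1871 s.
Fraction remaining = e^(−Te/τ) = e^(−0.20/0.1871) = 0.3434; trapped volume = 434.5 × 0.3434 = 149.21 mL.
Additional alveolar pressure from trapping ≈ V_trapped / C = 149.21 / 22.868 = 6.525 cmH2O.

6.5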